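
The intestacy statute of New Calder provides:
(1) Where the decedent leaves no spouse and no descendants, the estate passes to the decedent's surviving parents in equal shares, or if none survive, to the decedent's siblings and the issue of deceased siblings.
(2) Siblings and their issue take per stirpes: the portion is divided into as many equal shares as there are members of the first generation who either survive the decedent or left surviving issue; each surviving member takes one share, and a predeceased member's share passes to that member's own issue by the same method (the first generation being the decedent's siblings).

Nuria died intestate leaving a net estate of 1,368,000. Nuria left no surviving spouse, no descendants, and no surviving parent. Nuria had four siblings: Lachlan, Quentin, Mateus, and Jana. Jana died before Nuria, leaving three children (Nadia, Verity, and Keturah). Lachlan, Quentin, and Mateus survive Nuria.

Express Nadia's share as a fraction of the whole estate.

The entire 1,368,000 passes to the siblings and their issue.
That amount (1,368,000) is divided into 4 shares of 342,000: Lachlan, Quentin, and Mateus each take 342,000; Jana's 342,000 share passes to Jana's issue.
Jana's share (342,000) is divided into 3 shares of 114,000: Nadia, Verity, and Keturah each take 114,000.

Nadia receives 1/12 of the estate.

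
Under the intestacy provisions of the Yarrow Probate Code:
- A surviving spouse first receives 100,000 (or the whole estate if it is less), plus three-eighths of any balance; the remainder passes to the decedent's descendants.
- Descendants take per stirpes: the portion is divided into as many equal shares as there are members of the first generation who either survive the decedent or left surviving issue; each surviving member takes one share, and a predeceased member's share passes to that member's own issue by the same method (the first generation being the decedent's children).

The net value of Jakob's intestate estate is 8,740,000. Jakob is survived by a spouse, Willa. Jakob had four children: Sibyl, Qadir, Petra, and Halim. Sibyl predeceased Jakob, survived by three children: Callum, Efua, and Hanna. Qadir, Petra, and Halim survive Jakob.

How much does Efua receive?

Willa first takes 100,000, leaving a balance of 8,640,000. Willa then takes three-eighths of the balance (3,240,000), for a total of 3,340,000. The remaining 5,400,000 passes to the descendants.
The descendants' portion (5,400,000) is divided into 4 shares of 1,350,000: Qadir, Petra, and Halim each take 1,350,000; Sibyl's 1,350,000 share passes to Sibyl's issue.
Sibyl's share (1,350,000) is divided into 3 shares of 450,000: Callum, Efua, and Hanna each take 450,000.

Efua receives 450,000.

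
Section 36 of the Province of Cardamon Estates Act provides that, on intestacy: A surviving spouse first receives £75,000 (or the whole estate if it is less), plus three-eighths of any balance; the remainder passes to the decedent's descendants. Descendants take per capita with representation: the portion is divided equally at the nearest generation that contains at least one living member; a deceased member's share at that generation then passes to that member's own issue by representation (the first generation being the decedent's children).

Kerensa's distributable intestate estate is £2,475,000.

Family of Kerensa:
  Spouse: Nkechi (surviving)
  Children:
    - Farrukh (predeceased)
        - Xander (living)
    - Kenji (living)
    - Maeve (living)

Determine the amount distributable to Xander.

Xander receives £500,000.

Nkechi first takes £75,000, leaving a balance of £2,400,000. Nkechi then takes three-eighths of the balance (£900,000), for a total of £975,000. The remaining £1,500,000 passes to the descendants.
The descendants' portion (£1,500,000) is divided into 3 shares of £500,000: Kenji and Maeve each take £500,000; Farrukh's £500,000 share passes to Farrukh's issue.
Farrukh's share (£500,000) passes entirely to Xander.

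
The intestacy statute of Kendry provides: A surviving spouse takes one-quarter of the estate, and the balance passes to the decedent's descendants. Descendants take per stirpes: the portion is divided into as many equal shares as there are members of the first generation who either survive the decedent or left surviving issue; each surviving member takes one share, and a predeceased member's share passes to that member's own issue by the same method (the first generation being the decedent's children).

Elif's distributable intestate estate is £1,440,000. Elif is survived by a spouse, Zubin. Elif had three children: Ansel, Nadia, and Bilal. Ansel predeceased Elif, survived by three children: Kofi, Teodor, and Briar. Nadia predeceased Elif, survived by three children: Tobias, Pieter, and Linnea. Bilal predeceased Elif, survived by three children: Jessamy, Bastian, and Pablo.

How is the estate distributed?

Zubin: £360,000; Kofi: £120,000; Teodor: £120,000; Briar: £120,000; Tobias: £120,000; Pieter: £120,000; Linnea: £120,000; Jessamy: £120,000; Bastian: £120,000; Pablo: £120,000

Zubin takes one-quarter of £1,440,000 = £360,000. The remaining £1,080,000 passes to the descendants.
The descendants' portion (£1,080,000) is divided into 3 shares of £360,000: Ansel's £360,000 share passes to Ansel's issue; Nadia's £360,000 share passes to Nadia's issue; Bilal's £360,000 share passes to Bilal's issue.
Ansel's share (£360,000) is divided into 3 shares of £120,000: Kofi, Teodor, and Briar each take £120,000.
Nadia's share (£360,000) is divided into 3 shares of £120,000: Tobias, Pieter, and Linnea each take £120,000.
Bilal's share (£360,000) is divided into 3 shares of £120,000: Jessamy, Bastian, and Pablo each take £120,000.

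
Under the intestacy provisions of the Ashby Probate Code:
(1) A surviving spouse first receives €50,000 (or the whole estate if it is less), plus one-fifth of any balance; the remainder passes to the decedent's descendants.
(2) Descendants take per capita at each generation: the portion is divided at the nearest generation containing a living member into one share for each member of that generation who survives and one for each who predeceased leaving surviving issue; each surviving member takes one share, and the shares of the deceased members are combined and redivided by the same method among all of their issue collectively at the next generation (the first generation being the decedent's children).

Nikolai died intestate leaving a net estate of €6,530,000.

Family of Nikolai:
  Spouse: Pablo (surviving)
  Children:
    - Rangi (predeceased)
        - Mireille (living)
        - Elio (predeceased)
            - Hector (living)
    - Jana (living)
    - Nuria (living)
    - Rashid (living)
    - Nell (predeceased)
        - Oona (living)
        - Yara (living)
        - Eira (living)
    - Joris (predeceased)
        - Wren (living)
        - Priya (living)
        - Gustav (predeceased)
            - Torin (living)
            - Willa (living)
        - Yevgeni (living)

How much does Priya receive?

Pablo first takes €50,000, leaving a balance of €6,480,000. Pablo then takes one-fifth of the balance (€1,296,000), for a total of €1,346,000. The remaining €5,184,000 passes to the descendants.
The descendants' portion (€5,184,000) is divided at the children's generation into 6 shares of €864,000. Jana, Nuria, and Rashid each take €864,000. The 3 shares of the deceased (Rangi, Nell, and Joris) are combined into a pool of €2,592,000.
That pool (€2,592,000) is divided at the grandchildren's generation into 9 shares of €288,000. Mireille, Oona, Yara, Eira, Wren, Priya, and Yevgeni each take €288,000. The 2 shares of the deceased (Elio and Gustav) are combined into a pool of €576,000.
That pool (€576,000) is divided at the great-grandchildren's generation equally among Hector, Torin, and Willa: €192,000 each.

Priya receives €288,000.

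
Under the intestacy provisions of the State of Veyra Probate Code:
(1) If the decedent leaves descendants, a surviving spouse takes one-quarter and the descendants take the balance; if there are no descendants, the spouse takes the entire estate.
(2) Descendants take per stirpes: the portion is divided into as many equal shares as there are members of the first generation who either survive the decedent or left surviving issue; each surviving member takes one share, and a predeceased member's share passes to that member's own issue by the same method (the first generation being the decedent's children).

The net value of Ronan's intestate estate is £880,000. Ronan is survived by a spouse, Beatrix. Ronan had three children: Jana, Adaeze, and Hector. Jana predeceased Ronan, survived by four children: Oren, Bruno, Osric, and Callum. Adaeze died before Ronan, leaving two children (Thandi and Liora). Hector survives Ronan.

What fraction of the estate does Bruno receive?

Beatrix takes one-quarter of £880,000 = £220,000. The remaining £660,000 passes to the descendants.
The descendants' portion (£660,000) is divided into 3 shares of £220,000: Hector takes £220,000; Jana's £220,000 share passes to Jana's issue; Adaeze's £220,000 share passes to Adaeze's issue.
Jana's share (£220,000) is divided into 4 shares of £55,000: Oren, Bruno, Osric, and Callum each take £55,000.
Adaeze's share (£220,000) is divided into 2 shares of £110,000: Thandi and Liora each take £110,000.

Bruno receives 1/16 of the estate.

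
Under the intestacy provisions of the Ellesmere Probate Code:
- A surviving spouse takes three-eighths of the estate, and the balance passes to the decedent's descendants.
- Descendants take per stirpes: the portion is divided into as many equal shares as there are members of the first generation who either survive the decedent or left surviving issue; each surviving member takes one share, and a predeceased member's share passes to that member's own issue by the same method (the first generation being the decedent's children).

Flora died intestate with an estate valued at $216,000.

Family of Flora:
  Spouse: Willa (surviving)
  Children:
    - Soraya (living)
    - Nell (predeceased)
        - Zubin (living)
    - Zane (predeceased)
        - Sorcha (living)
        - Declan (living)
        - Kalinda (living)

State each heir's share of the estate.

Willa takes three-eighths of $216,000 = $81,000. The remaining $135,000 passes to the descendants.
The descendants' portion ($135,000) is divided into 3 shares of $45,000: Soraya takes $45,000; Nell's $45,000 share passes to Nell's issue; Zane's $45,000 share passes to Zane's issue.
Nell's share ($45,000) passes entirely to Zubin.
Zane's share ($45,000) is divided into 3 shares of $15,000: Sorcha, Declan, and Kalinda each take $15,000.

Willa: $81,000; Soraya: $45,000; Zubin: $45,000; Sorcha: $15,000; Declan: $15,000; Kalinda: $15,000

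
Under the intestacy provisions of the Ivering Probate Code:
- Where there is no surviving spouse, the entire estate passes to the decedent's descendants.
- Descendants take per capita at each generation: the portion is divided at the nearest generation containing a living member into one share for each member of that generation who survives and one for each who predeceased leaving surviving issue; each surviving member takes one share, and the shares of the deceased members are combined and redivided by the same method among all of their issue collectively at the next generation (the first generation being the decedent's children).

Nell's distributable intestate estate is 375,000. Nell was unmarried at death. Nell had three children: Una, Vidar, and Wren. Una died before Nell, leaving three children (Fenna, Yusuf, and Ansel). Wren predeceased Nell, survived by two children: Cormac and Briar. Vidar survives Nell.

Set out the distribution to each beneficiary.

Fenna: 50,000; Yusuf: 50,000; Ansel: 50,000; Vidar: 125,000; Cormac: 50,000; Briar: 50,000

The entire 375,000 passes to the descendants.
That amount (375,000) is divided at the children's generation into 3 shares of 125,000. Vidar takes 125,000. The 2 shares of the deceased (Una and Wren) are combined into a pool of 250,000.
That pool (250,000) is divided at the grandchildren's generation equally among Fenna, Yusuf, Ansel, Cormac, and Briar: 50,000 each.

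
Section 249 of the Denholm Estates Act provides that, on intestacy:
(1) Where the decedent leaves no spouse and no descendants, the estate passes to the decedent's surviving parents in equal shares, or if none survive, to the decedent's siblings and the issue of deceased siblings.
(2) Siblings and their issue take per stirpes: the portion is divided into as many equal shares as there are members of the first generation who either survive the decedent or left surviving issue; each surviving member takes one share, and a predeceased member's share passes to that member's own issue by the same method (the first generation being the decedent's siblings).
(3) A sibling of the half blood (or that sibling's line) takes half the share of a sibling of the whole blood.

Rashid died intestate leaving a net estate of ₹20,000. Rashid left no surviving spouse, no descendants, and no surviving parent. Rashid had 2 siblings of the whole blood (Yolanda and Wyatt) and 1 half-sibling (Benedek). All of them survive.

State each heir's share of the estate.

Yolanda: ₹8,000; Wyatt: ₹8,000; Benedek: ₹4,000

The entire ₹20,000 passes to the siblings and their issue.
Counting each half-blood sibling's line as half a unit, there are 5/2 units in ₹20,000, so one unit is ₹8,000. Whole-blood lines (Yolanda and Wyatt) take ₹8,000 each; half-blood lines (Benedek) take ₹4,000 each.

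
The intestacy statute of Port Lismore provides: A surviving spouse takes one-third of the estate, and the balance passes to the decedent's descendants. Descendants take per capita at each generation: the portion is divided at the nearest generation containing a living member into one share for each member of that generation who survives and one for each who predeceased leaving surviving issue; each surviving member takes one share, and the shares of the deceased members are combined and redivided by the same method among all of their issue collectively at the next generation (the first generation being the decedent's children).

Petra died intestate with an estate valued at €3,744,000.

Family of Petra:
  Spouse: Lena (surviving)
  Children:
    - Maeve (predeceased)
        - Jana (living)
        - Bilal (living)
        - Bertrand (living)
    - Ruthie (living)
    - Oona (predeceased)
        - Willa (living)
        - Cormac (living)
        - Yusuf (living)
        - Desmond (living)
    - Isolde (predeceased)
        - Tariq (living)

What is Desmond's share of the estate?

Lena takes one-third of €3,744,000 = €1,248,000. The remaining €2,496,000 passes to the descendants.
The descendants' portion (€2,496,000) is divided at the children's generation into 4 shares of €624,000. Ruthie takes €624,000. The 3 shares of the deceased (Maeve, Oona, and Isolde) are combined into a pool of €1,872,000.
That pool (€1,872,000) is divided at the grandchildren's generation equally among Jana, Bilal, Bertrand, Willa, Cormac, Yusuf, Desmond, and Tariq: €234,000 each.

Desmond receives €234,000.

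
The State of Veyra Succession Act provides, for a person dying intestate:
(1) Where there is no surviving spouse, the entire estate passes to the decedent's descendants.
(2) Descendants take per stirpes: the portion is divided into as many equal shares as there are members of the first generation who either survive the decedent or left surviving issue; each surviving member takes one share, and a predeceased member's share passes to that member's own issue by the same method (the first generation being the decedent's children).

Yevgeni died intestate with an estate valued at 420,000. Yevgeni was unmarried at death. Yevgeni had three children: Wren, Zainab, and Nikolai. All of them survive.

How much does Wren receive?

Wren receives 140,000.

The entire 420,000 passes to the descendants.
That amount (420,000) is divided into 3 shares of 140,000: Wren, Zainab, and Nikolai each take 140,000.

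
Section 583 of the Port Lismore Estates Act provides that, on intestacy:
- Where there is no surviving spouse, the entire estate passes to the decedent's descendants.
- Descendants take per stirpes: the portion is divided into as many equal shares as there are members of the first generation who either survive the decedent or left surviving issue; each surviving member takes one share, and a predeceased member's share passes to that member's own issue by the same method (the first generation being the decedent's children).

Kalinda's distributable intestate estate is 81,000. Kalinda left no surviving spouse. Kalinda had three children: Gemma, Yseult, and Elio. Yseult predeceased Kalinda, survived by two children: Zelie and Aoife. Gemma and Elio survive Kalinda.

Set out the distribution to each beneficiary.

The entire 81,000 passes to the descendants.
That amount (81,000) is divided into 3 shares of 27,000: Gemma and Elio each take 27,000; Yseult's 27,000 share passes to Yseult's issue.
Yseult's share (27,000) is divided into 2 shares of 13,500: Zelie and Aoife each take 13,500.

Gemma: 27,000; Zelie: 13,500; Aoife: 13,500; Elio: 27,000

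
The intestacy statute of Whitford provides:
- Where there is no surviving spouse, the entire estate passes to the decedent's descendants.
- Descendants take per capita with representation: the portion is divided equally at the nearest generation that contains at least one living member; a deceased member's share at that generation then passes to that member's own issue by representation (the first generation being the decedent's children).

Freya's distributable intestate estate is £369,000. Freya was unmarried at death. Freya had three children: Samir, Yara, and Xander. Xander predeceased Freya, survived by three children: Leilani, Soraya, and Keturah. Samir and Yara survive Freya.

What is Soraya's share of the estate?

The entire £369,000 passes to the descendants.
That amount (£369,000) is divided into 3 shares of £123,000: Samir and Yara each take £123,000; Xander's £123,000 share passes to Xander's issue.
Xander's share (£123,000) is divided into 3 shares of £41,000: Leilani, Soraya, and Keturah each take £41,000.

Soraya receives £41,000.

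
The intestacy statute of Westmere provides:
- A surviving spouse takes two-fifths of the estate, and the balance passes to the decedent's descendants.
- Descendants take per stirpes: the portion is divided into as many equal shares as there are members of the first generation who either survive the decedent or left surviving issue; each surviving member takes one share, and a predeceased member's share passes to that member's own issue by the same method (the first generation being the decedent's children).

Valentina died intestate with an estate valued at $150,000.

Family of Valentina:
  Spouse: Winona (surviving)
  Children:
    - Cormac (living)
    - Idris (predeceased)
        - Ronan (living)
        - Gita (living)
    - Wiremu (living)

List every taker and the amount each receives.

Winona takes two-fifths of $150,000 = $60,000. The remaining $90,000 passes to the descendants.
The descendants' portion ($90,000) is divided into 3 shares of $30,000: Cormac and Wiremu each take $30,000; Idris's $30,000 share passes to Idris's issue.
Idris's share ($30,000) is divided into 2 shares of $15,000: Ronan and Gita each take $15,000.

Winona: $60,000; Cormac: $30,000; Ronan: $15,000; Gita: $15,000; Wiremu: $30,000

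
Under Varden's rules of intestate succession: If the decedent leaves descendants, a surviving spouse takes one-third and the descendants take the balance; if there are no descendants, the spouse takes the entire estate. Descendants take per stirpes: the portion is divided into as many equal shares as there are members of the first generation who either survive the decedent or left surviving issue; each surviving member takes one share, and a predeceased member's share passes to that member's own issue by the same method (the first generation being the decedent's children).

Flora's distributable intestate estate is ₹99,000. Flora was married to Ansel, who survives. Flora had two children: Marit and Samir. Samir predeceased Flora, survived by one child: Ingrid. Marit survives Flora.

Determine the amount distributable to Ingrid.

Ingrid receives ₹33,000.

Ansel takes one-third of ₹99,000 = ₹33,000. The remaining ₹66,000 passes to the descendants.
The descendants' portion (₹66,000) is divided into 2 shares of ₹33,000: Marit takes ₹33,000; Samir's ₹33,000 share passes to Samir's issue.
Samir's share (₹33,000) passes entirely to Ingrid.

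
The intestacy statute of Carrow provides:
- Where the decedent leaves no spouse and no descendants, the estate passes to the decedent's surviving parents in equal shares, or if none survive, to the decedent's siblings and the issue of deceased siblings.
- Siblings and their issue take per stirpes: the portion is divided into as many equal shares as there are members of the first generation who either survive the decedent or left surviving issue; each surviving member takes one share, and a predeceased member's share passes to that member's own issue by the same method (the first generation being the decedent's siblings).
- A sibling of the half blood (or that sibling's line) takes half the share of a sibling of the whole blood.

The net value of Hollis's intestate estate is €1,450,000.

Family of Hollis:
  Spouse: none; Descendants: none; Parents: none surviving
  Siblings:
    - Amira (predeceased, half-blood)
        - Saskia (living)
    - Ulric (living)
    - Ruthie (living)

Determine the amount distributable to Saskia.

Saskia receives €290,000.

The entire €1,450,000 passes to the siblings and their issue.
Counting each half-blood sibling's line as half a unit, there are 5/2 units in €1,450,000, so one unit is €580,000. Whole-blood lines (Ulric and Ruthie) take €580,000 each; half-blood lines (Amira) take €290,000 each.
Amira's share (€290,000) passes entirely to Saskia.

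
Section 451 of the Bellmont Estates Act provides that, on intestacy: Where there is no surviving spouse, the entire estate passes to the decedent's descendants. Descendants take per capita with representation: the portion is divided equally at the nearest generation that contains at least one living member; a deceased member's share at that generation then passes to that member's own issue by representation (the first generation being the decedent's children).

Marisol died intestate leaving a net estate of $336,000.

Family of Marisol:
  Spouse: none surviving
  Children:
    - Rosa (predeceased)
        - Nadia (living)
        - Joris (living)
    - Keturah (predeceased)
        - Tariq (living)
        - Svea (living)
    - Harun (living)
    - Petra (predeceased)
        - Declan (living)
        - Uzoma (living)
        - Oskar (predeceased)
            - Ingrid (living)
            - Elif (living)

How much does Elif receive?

Elif receives $14,000.

The entire $336,000 passes to the descendants.
That amount ($336,000) is divided into 4 shares of $84,000: Harun takes $84,000; Rosa's $84,000 share passes to Rosa's issue; Keturah's $84,000 share passes to Keturah's issue; Petra's $84,000 share passes to Petra's issue.
Rosa's share ($84,000) is divided into 2 shares of $42,000: Nadia and Joris each take $42,000.
Keturah's share ($84,000) is divided into 2 shares of $42,000: Tariq and Svea each take $42,000.
Petra's share ($84,000) is divided into 3 shares of $28,000: Declan and Uzoma each take $28,000; Oskar's $28,000 share passes to Oskar's issue.
Oskar's share ($28,000) is divided into 2 shares of $14,000: Ingrid and Elif each take $14,000.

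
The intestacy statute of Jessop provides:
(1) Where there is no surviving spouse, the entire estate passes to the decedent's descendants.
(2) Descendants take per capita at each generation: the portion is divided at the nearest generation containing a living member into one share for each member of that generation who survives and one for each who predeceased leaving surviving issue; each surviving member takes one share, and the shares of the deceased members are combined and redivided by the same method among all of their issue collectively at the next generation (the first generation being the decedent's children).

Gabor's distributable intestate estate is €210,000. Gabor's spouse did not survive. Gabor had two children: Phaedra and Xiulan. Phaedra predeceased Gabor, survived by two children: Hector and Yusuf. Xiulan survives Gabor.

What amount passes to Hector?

Hector receives €52,500.

The entire €210,000 passes to the descendants.
That amount (€210,000) is divided at the children's generation into 2 shares of €105,000. Xiulan takes €105,000. The remaining share for the deceased Phaedra (€105,000) is carried to the next generation.
That pool (€105,000) is divided at the grandchildren's generation equally among Hector and Yusuf: €52,500 each.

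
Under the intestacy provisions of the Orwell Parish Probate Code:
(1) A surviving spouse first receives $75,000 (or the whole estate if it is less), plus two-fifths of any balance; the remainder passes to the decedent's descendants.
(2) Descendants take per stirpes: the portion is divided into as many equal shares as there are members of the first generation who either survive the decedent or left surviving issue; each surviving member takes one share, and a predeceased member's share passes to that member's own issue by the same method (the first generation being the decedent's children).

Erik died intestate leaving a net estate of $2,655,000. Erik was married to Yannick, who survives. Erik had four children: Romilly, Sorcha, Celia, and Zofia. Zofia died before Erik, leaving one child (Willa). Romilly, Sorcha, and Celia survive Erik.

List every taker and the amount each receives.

Yannick first takes $75,000, leaving a balance of $2,580,000. Yannick then takes two-fifths of the balance ($1,032,000), for a total of $1,107,000. The remaining $1,548,000 passes to the descendants.
The descendants' portion ($1,548,000) is divided into 4 shares of $387,000: Romilly, Sorcha, and Celia each take $387,000; Zofia's $387,000 share passes to Zofia's issue.
Zofia's share ($387,000) passes entirely to Willa.

Yannick: $1,107,000; Romilly: $387,000; Sorcha: $387,000; Celia: $387,000; Willa: $387,000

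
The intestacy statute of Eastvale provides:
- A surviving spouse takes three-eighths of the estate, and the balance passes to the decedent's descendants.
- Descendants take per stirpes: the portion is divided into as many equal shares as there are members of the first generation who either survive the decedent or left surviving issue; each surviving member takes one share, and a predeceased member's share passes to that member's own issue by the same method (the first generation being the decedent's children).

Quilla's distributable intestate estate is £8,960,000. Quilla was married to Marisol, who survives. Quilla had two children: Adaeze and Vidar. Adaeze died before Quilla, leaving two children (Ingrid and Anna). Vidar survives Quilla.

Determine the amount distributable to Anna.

Marisol takes three-eighths of £8,960,000 = £3,360,000. The remaining £5,600,000 passes to the descendants.
The descendants' portion (£5,600,000) is divided into 2 shares of £2,800,000: Vidar takes £2,800,000; Adaeze's £2,800,000 share passes to Adaeze's issue.
Adaeze's share (£2,800,000) is divided into 2 shares of £1,400,000: Ingrid and Anna each take £1,400,000.

Anna receives £1,400,000.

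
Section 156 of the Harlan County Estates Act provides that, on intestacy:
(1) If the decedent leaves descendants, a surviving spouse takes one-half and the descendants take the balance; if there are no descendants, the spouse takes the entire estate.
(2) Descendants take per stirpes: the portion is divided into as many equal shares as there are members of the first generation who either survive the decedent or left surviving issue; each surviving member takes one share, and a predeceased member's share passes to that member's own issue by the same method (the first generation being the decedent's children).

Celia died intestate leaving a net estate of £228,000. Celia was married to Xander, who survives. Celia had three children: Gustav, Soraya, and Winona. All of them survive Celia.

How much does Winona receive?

Winona receives £38,000.

Xander takes one-half of £228,000 = £114,000. The remaining £114,000 passes to the descendants.
The descendants' portion (£114,000) is divided into 3 shares of £38,000: Gustav, Soraya, and Winona each take £38,000.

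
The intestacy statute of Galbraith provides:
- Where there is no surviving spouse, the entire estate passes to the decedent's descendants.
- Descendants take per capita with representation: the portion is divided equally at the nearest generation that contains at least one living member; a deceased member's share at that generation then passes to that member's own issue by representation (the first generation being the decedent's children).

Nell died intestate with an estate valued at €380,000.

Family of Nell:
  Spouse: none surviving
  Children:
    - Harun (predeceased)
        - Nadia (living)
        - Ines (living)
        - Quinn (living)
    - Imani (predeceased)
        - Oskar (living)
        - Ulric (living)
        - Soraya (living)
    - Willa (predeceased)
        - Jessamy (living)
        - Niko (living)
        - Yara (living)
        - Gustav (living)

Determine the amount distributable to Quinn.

The entire €380,000 passes to the descendants.
No child survives, so the initial division is made at the grandchildren's generation.
That amount (€380,000) is divided into 10 shares of €38,000: Nadia, Ines, Quinn, Oskar, Ulric, Soraya, Jessamy, Niko, Yara, and Gustav each take €38,000.

Quinn receives €38,000.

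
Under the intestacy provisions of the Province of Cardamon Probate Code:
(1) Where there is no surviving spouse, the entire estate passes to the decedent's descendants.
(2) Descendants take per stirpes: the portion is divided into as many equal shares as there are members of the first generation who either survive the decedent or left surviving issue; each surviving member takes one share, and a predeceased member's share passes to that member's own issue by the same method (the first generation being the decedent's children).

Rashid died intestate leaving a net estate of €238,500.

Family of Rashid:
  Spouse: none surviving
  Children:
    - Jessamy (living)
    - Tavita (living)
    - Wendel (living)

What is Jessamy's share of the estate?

Jessamy receives €79,500.

The entire €238,500 passes to the descendants.
That amount (€238,500) is divided into 3 shares of €79,500: Jessamy, Tavita, and Wendel each take €79,500.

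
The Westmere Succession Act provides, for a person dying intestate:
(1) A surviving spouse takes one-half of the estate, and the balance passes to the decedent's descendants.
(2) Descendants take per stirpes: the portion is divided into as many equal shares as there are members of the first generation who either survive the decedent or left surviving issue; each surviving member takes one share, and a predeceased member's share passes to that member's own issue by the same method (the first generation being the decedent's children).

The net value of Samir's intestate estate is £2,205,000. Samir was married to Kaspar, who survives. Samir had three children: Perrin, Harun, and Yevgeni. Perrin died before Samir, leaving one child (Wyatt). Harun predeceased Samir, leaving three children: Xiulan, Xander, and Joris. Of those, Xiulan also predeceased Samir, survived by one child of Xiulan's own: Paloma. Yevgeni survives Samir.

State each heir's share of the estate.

Kaspar takes one-half of £2,205,000 = £1,102,500. The remaining £1,102,500 passes to the descendants.
The descendants' portion (£1,102,500) is divided into 3 shares of £367,500: Yevgeni takes £367,500; Perrin's £367,500 share passes to Perrin's issue; Harun's £367,500 share passes to Harun's issue.
Perrin's share (£367,500) passes entirely to Wyatt.
Harun's share (£367,500) is divided into 3 shares of £122,500: Xander and Joris each take £122,500; Xiulan's £122,500 share passes to Xiulan's issue.
Xiulan's share (£122,500) passes entirely to Paloma.

Kaspar: £1,102,500; Wyatt: £367,500; Paloma: £122,500; Xander: £122,500; Joris: £122,500; Yevgeni: £367,500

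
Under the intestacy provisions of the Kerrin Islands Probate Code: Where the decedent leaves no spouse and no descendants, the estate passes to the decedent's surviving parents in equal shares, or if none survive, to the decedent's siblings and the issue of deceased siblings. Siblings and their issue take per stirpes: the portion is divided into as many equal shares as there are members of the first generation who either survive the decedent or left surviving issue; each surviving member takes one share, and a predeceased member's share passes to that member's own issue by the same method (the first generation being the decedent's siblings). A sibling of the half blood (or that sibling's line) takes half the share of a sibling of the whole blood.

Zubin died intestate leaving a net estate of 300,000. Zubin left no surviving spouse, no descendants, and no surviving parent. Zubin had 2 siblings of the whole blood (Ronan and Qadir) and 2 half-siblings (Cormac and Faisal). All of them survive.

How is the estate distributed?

The entire 300,000 passes to the siblings and their issue.
Counting each half-blood sibling's line as half a unit, there are 3 units in 300,000, so one unit is 100,000. Whole-blood lines (Ronan and Qadir) take 100,000 each; half-blood lines (Cormac and Faisal) take 50,000 each.

Cormac: 50,000; Ronan: 100,000; Faisal: 50,000; Qadir: 100,000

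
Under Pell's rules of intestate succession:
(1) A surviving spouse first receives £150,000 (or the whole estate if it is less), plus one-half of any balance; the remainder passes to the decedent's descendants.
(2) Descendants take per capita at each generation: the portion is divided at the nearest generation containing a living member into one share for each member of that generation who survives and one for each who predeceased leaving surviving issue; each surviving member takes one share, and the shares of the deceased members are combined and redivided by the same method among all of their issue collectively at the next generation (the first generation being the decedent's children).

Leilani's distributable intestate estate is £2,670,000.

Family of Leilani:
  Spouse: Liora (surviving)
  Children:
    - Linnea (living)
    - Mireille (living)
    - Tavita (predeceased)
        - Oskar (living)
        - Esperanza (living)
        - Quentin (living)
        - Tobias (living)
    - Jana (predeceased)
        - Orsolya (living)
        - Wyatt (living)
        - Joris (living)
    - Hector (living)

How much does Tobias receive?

Liora first takes £150,000, leaving a balance of £2,520,000. Liora then takes one-half of the balance (£1,260,000), for a total of £1,410,000. The remaining £1,260,000 passes to the descendants.
The descendants' portion (£1,260,000) is divided at the children's generation into 5 shares of £252,000. Linnea, Mireille, and Hector each take £252,000. The 2 shares of the deceased (Tavita and Jana) are combined into a pool of £504,000.
That pool (£504,000) is divided at the grandchildren's generation equally among Oskar, Esperanza, Quentin, Tobias, Orsolya, Wyatt, and Joris: £72,000 each.

Tobias receives £72,000.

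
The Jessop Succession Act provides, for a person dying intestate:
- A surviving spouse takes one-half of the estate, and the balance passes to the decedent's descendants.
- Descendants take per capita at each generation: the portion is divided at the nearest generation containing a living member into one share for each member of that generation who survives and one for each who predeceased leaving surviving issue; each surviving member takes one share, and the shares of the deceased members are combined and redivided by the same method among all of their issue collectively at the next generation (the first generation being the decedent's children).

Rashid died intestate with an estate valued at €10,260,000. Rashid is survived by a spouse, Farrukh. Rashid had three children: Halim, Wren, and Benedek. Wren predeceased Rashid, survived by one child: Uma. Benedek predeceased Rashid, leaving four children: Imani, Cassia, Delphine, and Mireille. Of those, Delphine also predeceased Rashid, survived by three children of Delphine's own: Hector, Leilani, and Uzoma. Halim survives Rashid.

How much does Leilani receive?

Leilani receives €228,000.

Farrukh takes one-half of €10,260,000 = €5,130,000. The remaining €5,130,000 passes to the descendants.
The descendants' portion (€5,130,000) is divided at the children's generation into 3 shares of €1,710,000. Halim takes €1,710,000. The 2 shares of the deceased (Wren and Benedek) are combined into a pool of €3,420,000.
That pool (€3,420,000) is divided at the grandchildren's generation into 5 shares of €684,000. Uma, Imani, Cassia, and Mireille each take €684,000. The remaining share for the deceased Delphine (€684,000) is carried to the next generation.
That pool (€684,000) is divided at the great-grandchildren's generation equally among Hector, Leilani, and Uzoma: €228,000 each.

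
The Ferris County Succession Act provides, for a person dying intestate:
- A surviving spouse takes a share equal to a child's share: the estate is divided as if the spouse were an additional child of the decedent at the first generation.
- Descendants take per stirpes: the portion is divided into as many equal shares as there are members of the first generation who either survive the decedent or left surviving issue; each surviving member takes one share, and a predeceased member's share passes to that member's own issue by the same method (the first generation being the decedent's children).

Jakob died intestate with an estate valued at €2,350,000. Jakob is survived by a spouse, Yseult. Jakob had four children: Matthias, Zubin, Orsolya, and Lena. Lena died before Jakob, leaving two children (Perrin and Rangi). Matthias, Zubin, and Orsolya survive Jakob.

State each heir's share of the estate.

Yseult: €470,000; Matthias: €470,000; Zubin: €470,000; Orsolya: €470,000; Perrin: €235,000; Rangi: €235,000

The spouse counts as an additional share at the children's level, so there are 5 primary shares of €470,000. Yseult takes one such share (€470,000).
The children's combined portion (€1,880,000) is divided into 4 shares of €470,000: Matthias, Zubin, and Orsolya each take €470,000; Lena's €470,000 share passes to Lena's issue.
Lena's share (€470,000) is divided into 2 shares of €235,000: Perrin and Rangi each take €235,000.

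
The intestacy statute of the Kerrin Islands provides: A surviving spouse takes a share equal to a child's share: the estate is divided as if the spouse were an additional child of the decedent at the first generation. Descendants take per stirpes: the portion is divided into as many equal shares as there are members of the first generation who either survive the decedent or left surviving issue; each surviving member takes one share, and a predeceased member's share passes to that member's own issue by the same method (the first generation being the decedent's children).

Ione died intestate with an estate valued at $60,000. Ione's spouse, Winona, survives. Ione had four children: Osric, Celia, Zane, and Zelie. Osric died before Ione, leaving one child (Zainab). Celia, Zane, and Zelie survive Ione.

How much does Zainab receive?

The spouse counts as an additional share at the children's level, so there are 5 primary shares of $12,000. Winona takes one such share ($12,000).
The children's combined portion ($48,000) is divided into 4 shares of $12,000: Celia, Zane, and Zelie each take $12,000; Osric's $12,000 share passes to Osric's issue.
Osric's share ($12,000) passes entirely to Zainab.

Zainab receives $12,000.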